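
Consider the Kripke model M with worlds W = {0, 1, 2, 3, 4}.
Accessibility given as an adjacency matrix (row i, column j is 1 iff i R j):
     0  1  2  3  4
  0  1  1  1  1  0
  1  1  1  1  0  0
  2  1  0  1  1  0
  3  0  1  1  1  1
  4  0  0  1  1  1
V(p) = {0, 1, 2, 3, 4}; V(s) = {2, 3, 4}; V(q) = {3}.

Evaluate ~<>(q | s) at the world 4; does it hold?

At 4: <>(q | s) is true, so ~<>(q | s) is false.
  At 4: <>(q | s) requires q | s at some successor in {2, 3, 4}.
    q | s holds at 2, so <>(q | s) is true at 4.

No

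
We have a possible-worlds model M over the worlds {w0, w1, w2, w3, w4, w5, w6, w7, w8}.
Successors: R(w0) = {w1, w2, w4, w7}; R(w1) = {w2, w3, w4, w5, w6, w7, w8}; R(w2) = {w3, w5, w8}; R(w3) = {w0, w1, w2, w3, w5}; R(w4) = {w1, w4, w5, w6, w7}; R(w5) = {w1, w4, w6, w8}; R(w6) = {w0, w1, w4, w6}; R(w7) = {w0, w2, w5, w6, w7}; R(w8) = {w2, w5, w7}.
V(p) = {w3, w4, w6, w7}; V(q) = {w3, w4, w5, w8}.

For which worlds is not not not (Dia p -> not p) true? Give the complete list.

w3, w4, w6, w7

Recall that Dia ψ holds at a world iff ψ holds at some accessible world.
Let φ = not not not (Dia p -> not p). Evaluate φ at each world:
  w0 (successors {w1, w2, w4, w7}): φ is false.
  w1 (successors {w2, w3, w4, w5, w6, w7, w8}): φ is false.
  w2 (successors {w3, w5, w8}): φ is false.
  w3 (successors {w0, w1, w2, w3, w5}): φ is true.
  w4 (successors {w1, w4, w5, w6, w7}): φ is true.
  w5 (successors {w1, w4, w6, w8}): φ is false.
  w6 (successors {w0, w1, w4, w6}): φ is true.
  w7 (successors {w0, w2, w5, w6, w7}): φ is true.
  w8 (successors {w2, w5, w7}): φ is false.
For instance, at w3:
  At w3: not not (Dia p -> not p) is false, so not not not (Dia p -> not p) is true.
    At w3: not (Dia p -> not p) is true, so not not (Dia p -> not p) is false.
      At w3: Dia p -> not p is false, so not (Dia p -> not p) is true.
Satisfying worlds: {w3, w4, w6, w7}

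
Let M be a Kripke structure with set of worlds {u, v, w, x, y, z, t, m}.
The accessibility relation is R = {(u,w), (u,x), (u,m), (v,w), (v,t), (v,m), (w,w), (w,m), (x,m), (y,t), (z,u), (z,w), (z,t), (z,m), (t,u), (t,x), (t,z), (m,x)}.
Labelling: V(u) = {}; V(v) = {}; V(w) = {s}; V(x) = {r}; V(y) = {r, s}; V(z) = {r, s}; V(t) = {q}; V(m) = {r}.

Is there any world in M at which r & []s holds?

No

Let φ = r & []s. Evaluate φ at each world:
  u (successors {w, x, m}): φ is false.
  v (successors {w, t, m}): φ is false.
  w (successors {w, m}): φ is false.
  x (successors {m}): φ is false.
  y (successors {t}): φ is false.
  z (successors {u, w, t, m}): φ is false.
  t (successors {u, x, z}): φ is false.
  m (successors {x}): φ is false.
For instance, at u:
  At u: r is false, []s is false, so r & []s is false.
    At u: []s requires s at every successor {w, x, m}.
      s fails at x, so []s is false at u.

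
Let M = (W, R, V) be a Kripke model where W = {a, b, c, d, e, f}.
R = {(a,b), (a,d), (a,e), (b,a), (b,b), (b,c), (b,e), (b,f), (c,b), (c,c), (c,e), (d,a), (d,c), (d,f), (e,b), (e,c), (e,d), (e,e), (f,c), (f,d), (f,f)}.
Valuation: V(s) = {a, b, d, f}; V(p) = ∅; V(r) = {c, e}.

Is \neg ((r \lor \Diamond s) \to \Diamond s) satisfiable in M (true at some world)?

No

Let φ = \neg ((r \lor \Diamond s) \to \Diamond s). Evaluate φ at each world:
  a (successors {b, d, e}): φ is false.
  b (successors {a, b, c, e, f}): φ is false.
  c (successors {b, c, e}): φ is false.
  d (successors {a, c, f}): φ is false.
  e (successors {b, c, d, e}): φ is false.
  f (successors {c, d, f}): φ is false.
For instance, at c:
  At c: (r \lor \Diamond s) \to \Diamond s is true, so \neg ((r \lor \Diamond s) \to \Diamond s) is false.
    At c: r \lor \Diamond s is true, \Diamond s is true, so (r \lor \Diamond s) \to \Diamond s is true.
      At c: r is true, \Diamond s is true, so r \lor \Diamond s is true.
      At c: \Diamond s requires s at some successor in {b, c, e}.
        s holds at b, so \Diamond s is true at c.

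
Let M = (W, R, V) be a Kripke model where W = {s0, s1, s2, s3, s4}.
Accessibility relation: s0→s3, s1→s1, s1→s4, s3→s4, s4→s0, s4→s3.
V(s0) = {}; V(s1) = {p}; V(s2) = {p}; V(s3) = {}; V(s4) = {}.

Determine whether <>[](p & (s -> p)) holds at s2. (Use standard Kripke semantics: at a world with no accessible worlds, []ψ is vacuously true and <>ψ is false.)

At s2: no accessible worlds, so <>[](p & (s -> p)) is false.

No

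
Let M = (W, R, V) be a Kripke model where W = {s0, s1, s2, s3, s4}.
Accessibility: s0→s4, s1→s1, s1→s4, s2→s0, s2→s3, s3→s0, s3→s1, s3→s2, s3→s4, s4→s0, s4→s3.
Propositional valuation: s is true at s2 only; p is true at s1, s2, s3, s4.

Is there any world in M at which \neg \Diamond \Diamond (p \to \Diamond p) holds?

No

Let φ = \neg \Diamond \Diamond (p \to \Diamond p). Evaluate φ at each world:
  s0 (successors {s4}): φ is false.
  s1 (successors {s1, s4}): φ is false.
  s2 (successors {s0, s3}): φ is false.
  s3 (successors {s0, s1, s2, s4}): φ is false.
  s4 (successors {s0, s3}): φ is false.
For instance, at s3:
  At s3: \Diamond \Diamond (p \to \Diamond p) is true, so \neg \Diamond \Diamond (p \to \Diamond p) is false.
    At s3: \Diamond \Diamond (p \to \Diamond p) requires \Diamond (p \to \Diamond p) at some successor in {s0, s1, s2, s4}.
      \Diamond (p \to \Diamond p) holds at s0, so \Diamond \Diamond (p \to \Diamond p) is true at s3.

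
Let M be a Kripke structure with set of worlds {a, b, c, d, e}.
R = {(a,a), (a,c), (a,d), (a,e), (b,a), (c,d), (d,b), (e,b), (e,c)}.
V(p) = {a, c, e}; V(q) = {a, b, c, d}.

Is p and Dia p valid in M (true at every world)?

No

Recall that Dia ψ holds at a world iff ψ holds at some accessible world.
Let φ = p and Dia p. Evaluate φ at each world:
  a (successors {a, c, d, e}): φ is true.
  b (successors {a}): φ is false.
  c (successors {d}): φ is false.
  d (successors {b}): φ is false.
  e (successors {b, c}): φ is true.
Detail at b (counterexample):
  At b: p is false, Dia p is true, so p and Dia p is false.
    At b: Dia p requires p at some successor in {a}.
      p holds at a, so Dia p is true at b.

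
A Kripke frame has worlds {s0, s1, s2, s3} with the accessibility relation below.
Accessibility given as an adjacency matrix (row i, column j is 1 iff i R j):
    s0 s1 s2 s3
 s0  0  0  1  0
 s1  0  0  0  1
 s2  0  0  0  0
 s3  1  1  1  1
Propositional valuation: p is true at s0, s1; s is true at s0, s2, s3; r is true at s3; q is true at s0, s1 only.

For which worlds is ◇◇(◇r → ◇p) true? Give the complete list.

Recall that ◇ψ holds at a world iff ψ holds at some accessible world.
Let φ = ◇◇(◇r → ◇p). Evaluate φ at each world:
  s0 (successors {s2}): φ is false.
  s1 (successors {s3}): φ is true.
  s2 (successors ∅): φ is false.
  s3 (successors {s0, s1, s2, s3}): φ is true.
For instance, at s1:
  At s1: ◇◇(◇r → ◇p) requires ◇(◇r → ◇p) at some successor in {s3}.
    ◇(◇r → ◇p) holds at s3, so ◇◇(◇r → ◇p) is true at s1.
      At s3: ◇(◇r → ◇p) requires ◇r → ◇p at some successor in {s0, s1, s2, s3}.
        ◇r → ◇p holds at s0, so ◇(◇r → ◇p) is true at s3.
Satisfying worlds: {s1, s3}

s1, s3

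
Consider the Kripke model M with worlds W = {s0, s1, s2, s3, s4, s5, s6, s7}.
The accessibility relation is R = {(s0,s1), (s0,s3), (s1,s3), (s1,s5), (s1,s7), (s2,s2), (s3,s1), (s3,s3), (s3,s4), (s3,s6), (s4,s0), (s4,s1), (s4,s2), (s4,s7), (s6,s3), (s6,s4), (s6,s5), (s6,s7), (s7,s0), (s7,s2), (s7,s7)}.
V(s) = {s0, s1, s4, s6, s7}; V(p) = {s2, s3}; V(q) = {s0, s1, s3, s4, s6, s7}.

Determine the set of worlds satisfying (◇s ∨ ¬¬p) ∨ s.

s0, s1, s2, s3, s4, s6, s7

Let φ = (◇s ∨ ¬¬p) ∨ s. Evaluate φ at each world:
  s0 (successors {s1, s3}): φ is true.
  s1 (successors {s3, s5, s7}): φ is true.
  s2 (successors {s2}): φ is true.
  s3 (successors {s1, s3, s4, s6}): φ is true.
  s4 (successors {s0, s1, s2, s7}): φ is true.
  s5 (successors ∅): φ is false.
  s6 (successors {s3, s4, s5, s7}): φ is true.
  s7 (successors {s0, s2, s7}): φ is true.
For instance, at s6:
  At s6: ◇s ∨ ¬¬p is true, s is true, so (◇s ∨ ¬¬p) ∨ s is true.
    At s6: ◇s is true, ¬¬p is false, so ◇s ∨ ¬¬p is true.
      At s6: ◇s requires s at some successor in {s3, s4, s5, s7}.
        s holds at s4, so ◇s is true at s6.
Satisfying worlds: {s0, s1, s2, s3, s4, s6, s7}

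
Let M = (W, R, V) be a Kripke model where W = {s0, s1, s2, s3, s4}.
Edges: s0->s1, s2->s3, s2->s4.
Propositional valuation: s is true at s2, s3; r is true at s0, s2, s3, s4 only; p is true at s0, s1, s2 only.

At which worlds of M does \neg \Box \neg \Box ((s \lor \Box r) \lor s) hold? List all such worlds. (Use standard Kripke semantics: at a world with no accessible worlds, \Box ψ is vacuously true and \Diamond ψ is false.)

Let φ = \neg \Box \neg \Box ((s \lor \Box r) \lor s). Evaluate φ at each world:
  s0 (successors {s1}): φ is true.
  s1 (successors ∅): φ is false.
  s2 (successors {s3, s4}): φ is true.
  s3 (successors ∅): φ is false.
  s4 (successors ∅): φ is false.
For instance, at s0:
  At s0: \Box \neg \Box ((s \lor \Box r) \lor s) is false, so \neg \Box \neg \Box ((s \lor \Box r) \lor s) is true.
    At s0: \Box \neg \Box ((s \lor \Box r) \lor s) requires \neg \Box ((s \lor \Box r) \lor s) at every successor {s1}.
      \neg \Box ((s \lor \Box r) \lor s) fails at s1, so \Box \neg \Box ((s \lor \Box r) \lor s) is false at s0.
Satisfying worlds: {s0, s2}

s0, s2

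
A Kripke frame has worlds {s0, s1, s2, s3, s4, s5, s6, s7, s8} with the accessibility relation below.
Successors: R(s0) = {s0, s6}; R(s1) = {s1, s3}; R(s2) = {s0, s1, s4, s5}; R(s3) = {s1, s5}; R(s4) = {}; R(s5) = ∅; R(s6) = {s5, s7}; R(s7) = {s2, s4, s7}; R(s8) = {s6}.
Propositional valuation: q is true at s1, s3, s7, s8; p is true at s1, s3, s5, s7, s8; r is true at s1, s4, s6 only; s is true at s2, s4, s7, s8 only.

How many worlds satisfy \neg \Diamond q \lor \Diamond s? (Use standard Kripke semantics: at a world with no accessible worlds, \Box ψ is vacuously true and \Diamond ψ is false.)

7

Recall that \Diamond ψ holds at a world iff ψ holds at some accessible world.
Let φ = \neg \Diamond q \lor \Diamond s. Evaluate φ at each world:
  s0 (successors {s0, s6}): φ is true.
  s1 (successors {s1, s3}): φ is false.
  s2 (successors {s0, s1, s4, s5}): φ is true.
  s3 (successors {s1, s5}): φ is false.
  s4 (successors ∅): φ is true.
  s5 (successors ∅): φ is true.
  s6 (successors {s5, s7}): φ is true.
  s7 (successors {s2, s4, s7}): φ is true.
  s8 (successors {s6}): φ is true.
For instance, at s6:
  At s6: \neg \Diamond q is false, \Diamond s is true, so \neg \Diamond q \lor \Diamond s is true.
    At s6: \Diamond q is true, so \neg \Diamond q is false.
      At s6: \Diamond q requires q at some successor in {s5, s7}.
        q holds at s7, so \Diamond q is true at s6.
    At s6: \Diamond s requires s at some successor in {s5, s7}.
      s holds at s7, so \Diamond s is true at s6.
Satisfying worlds: {s0, s2, s4, s5, s6, s7, s8}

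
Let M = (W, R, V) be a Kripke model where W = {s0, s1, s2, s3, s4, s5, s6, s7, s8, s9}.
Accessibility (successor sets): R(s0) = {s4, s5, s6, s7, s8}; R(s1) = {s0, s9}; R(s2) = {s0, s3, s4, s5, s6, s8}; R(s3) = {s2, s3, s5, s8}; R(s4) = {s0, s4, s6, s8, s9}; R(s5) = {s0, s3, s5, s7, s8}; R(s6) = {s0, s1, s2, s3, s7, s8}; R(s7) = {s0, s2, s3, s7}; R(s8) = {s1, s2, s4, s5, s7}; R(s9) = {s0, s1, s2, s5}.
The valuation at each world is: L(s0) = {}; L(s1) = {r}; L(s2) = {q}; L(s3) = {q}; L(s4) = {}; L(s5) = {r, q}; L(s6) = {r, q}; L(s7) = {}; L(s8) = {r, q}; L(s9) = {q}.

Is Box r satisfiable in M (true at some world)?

Let φ = Box r. Evaluate φ at each world:
  s0 (successors {s4, s5, s6, s7, s8}): φ is false.
  s1 (successors {s0, s9}): φ is false.
  s2 (successors {s0, s3, s4, s5, s6, s8}): φ is false.
  s3 (successors {s2, s3, s5, s8}): φ is false.
  s4 (successors {s0, s4, s6, s8, s9}): φ is false.
  s5 (successors {s0, s3, s5, s7, s8}): φ is false.
  s6 (successors {s0, s1, s2, s3, s7, s8}): φ is false.
  s7 (successors {s0, s2, s3, s7}): φ is false.
  s8 (successors {s1, s2, s4, s5, s7}): φ is false.
  s9 (successors {s0, s1, s2, s5}): φ is false.
For instance, at s3:
  At s3: Box r requires r at every successor {s2, s3, s5, s8}.
    r fails at s2, so Box r is false at s3.

No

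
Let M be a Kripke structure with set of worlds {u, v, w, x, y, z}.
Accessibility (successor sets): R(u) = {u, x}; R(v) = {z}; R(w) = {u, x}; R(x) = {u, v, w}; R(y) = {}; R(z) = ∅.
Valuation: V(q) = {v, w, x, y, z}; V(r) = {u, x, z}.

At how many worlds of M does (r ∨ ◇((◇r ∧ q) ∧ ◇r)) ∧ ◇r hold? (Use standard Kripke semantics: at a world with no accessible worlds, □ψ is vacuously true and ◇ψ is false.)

3

Let φ = (r ∨ ◇((◇r ∧ q) ∧ ◇r)) ∧ ◇r. Evaluate φ at each world:
  u (successors {u, x}): φ is true.
  v (successors {z}): φ is false.
  w (successors {u, x}): φ is true.
  x (successors {u, v, w}): φ is true.
  y (successors ∅): φ is false.
  z (successors ∅): φ is false.
For instance, at x:
  At x: r ∨ ◇((◇r ∧ q) ∧ ◇r) is true, ◇r is true, so (r ∨ ◇((◇r ∧ q) ∧ ◇r)) ∧ ◇r is true.
    At x: r is true, ◇((◇r ∧ q) ∧ ◇r) is true, so r ∨ ◇((◇r ∧ q) ∧ ◇r) is true.
      At x: ◇((◇r ∧ q) ∧ ◇r) requires (◇r ∧ q) ∧ ◇r at some successor in {u, v, w}.
        (◇r ∧ q) ∧ ◇r holds at v, so ◇((◇r ∧ q) ∧ ◇r) is true at x.
    At x: ◇r requires r at some successor in {u, v, w}.
      r holds at u, so ◇r is true at x.
Satisfying worlds: {u, w, x}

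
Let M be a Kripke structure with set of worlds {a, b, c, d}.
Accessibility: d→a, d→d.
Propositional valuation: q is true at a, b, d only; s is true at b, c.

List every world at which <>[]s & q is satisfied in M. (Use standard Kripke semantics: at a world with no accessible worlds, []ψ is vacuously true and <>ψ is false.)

Let φ = <>[]s & q. Evaluate φ at each world:
  a (successors ∅): φ is false.
  b (successors ∅): φ is false.
  c (successors ∅): φ is false.
  d (successors {a, d}): φ is true.
For instance, at d:
  At d: <>[]s is true, q is true, so <>[]s & q is true.
    At d: <>[]s requires []s at some successor in {a, d}.
      []s holds at a, so <>[]s is true at d.
Satisfying worlds: {d}

d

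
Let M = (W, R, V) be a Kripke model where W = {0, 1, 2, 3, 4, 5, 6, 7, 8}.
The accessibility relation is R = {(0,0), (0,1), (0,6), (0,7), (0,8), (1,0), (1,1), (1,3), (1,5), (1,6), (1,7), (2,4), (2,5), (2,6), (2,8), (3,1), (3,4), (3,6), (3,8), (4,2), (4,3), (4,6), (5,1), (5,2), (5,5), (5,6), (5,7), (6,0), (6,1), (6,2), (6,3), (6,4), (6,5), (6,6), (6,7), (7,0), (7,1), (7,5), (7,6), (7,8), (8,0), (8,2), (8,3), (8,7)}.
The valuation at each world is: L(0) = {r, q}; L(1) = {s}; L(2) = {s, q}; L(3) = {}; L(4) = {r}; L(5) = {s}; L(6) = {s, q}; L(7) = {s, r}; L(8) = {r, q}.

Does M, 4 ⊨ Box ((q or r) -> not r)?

Yes

At 4: Box ((q or r) -> not r) requires (q or r) -> not r at every successor {2, 3, 6}.
  At 2: (q or r) -> not r is true.
  At 3: (q or r) -> not r is true.
  At 6: (q or r) -> not r is true.
So Box ((q or r) -> not r) is true at 4.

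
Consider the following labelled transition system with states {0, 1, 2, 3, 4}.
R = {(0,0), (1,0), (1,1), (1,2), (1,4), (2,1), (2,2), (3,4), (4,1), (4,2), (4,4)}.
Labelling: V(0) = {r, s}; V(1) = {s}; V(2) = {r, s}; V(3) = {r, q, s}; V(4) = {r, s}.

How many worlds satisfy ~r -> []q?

4

Let φ = ~r -> []q. Evaluate φ at each world:
  0 (successors {0}): φ is true.
  1 (successors {0, 1, 2, 4}): φ is false.
  2 (successors {1, 2}): φ is true.
  3 (successors {4}): φ is true.
  4 (successors {1, 2, 4}): φ is true.
For instance, at 4:
  At 4: ~r is false, []q is false, so ~r -> []q is true.
    At 4: []q requires q at every successor {1, 2, 4}.
      q fails at 1, so []q is false at 4.
Satisfying worlds: {0, 2, 3, 4}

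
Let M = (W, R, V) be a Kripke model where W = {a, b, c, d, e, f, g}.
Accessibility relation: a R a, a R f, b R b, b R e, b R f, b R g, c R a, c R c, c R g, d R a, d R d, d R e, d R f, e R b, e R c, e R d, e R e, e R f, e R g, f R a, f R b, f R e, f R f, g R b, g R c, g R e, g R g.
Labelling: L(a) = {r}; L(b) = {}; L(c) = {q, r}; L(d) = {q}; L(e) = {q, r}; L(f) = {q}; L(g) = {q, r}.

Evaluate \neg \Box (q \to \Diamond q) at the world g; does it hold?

No

At g: \Box (q \to \Diamond q) is true, so \neg \Box (q \to \Diamond q) is false.
  At g: \Box (q \to \Diamond q) requires q \to \Diamond q at every successor {b, c, e, g}.
    At b: q \to \Diamond q is true.
    At c: q \to \Diamond q is true.
    At e: q \to \Diamond q is true.
    At g: q \to \Diamond q is true.
  So \Box (q \to \Diamond q) is true at g.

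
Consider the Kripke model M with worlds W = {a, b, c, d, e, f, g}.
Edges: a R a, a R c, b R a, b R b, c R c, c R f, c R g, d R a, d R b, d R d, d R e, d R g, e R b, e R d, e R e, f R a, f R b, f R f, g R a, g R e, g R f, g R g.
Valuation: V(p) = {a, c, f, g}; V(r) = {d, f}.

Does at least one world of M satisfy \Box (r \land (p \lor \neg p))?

Recall that \Box ψ holds at a world iff ψ holds at every accessible world, and \Diamond ψ holds iff ψ holds at some accessible world.
Let φ = \Box (r \land (p \lor \neg p)). Evaluate φ at each world:
  a (successors {a, c}): φ is false.
  b (successors {a, b}): φ is false.
  c (successors {c, f, g}): φ is false.
  d (successors {a, b, d, e, g}): φ is false.
  e (successors {b, d, e}): φ is false.
  f (successors {a, b, f}): φ is false.
  g (successors {a, e, f, g}): φ is false.
For instance, at b:
  At b: \Box (r \land (p \lor \neg p)) requires r \land (p \lor \neg p) at every successor {a, b}.
    r \land (p \lor \neg p) fails at a, so \Box (r \land (p \lor \neg p)) is false at b.

No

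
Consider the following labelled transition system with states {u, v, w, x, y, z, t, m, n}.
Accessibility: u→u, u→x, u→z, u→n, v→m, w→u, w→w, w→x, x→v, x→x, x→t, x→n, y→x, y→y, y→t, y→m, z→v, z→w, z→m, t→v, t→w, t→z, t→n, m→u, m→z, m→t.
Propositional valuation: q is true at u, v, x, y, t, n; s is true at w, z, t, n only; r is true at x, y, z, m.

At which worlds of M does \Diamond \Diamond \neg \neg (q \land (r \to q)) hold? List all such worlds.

Recall that \Diamond ψ holds at a world iff ψ holds at some accessible world.
Let φ = \Diamond \Diamond \neg \neg (q \land (r \to q)). Evaluate φ at each world:
  u (successors {u, x, z, n}): φ is true.
  v (successors {m}): φ is true.
  w (successors {u, w, x}): φ is true.
  x (successors {v, x, t, n}): φ is true.
  y (successors {x, y, t, m}): φ is true.
  z (successors {v, w, m}): φ is true.
  t (successors {v, w, z, n}): φ is true.
  m (successors {u, z, t}): φ is true.
  n (successors ∅): φ is false.
For instance, at y:
  At y: \Diamond \Diamond \neg \neg (q \land (r \to q)) requires \Diamond \neg \neg (q \land (r \to q)) at some successor in {x, y, t, m}.
    \Diamond \neg \neg (q \land (r \to q)) holds at x, so \Diamond \Diamond \neg \neg (q \land (r \to q)) is true at y.
      At x: \Diamond \neg \neg (q \land (r \to q)) requires \neg \neg (q \land (r \to q)) at some successor in {v, x, t, n}.
        \neg \neg (q \land (r \to q)) holds at v, so \Diamond \neg \neg (q \land (r \to q)) is true at x.
Satisfying worlds: {u, v, w, x, y, z, t, m}

u, v, w, x, y, z, t, m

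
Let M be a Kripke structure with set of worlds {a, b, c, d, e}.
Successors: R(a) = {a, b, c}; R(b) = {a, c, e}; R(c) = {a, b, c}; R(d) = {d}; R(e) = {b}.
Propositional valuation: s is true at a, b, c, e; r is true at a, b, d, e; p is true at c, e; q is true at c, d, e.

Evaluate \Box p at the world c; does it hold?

No

Recall that \Box ψ holds at a world iff ψ holds at every accessible world, and \Diamond ψ holds iff ψ holds at some accessible world.
At c: \Box p requires p at every successor {a, b, c}.
  p fails at a, so \Box p is false at c.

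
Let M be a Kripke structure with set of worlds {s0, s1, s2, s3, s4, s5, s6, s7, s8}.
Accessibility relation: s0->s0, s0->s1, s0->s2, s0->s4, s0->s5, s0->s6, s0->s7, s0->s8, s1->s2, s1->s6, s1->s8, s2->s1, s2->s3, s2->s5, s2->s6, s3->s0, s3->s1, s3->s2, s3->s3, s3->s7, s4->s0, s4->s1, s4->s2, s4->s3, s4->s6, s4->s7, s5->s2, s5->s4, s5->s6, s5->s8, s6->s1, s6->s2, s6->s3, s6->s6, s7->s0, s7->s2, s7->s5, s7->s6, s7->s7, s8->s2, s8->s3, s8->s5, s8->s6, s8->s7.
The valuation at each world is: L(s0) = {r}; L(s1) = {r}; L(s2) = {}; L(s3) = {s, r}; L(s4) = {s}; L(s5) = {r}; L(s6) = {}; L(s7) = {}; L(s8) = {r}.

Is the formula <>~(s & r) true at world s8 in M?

Yes

At s8: <>~(s & r) requires ~(s & r) at some successor in {s2, s3, s5, s6, s7}.
  ~(s & r) holds at s2, so <>~(s & r) is true at s8.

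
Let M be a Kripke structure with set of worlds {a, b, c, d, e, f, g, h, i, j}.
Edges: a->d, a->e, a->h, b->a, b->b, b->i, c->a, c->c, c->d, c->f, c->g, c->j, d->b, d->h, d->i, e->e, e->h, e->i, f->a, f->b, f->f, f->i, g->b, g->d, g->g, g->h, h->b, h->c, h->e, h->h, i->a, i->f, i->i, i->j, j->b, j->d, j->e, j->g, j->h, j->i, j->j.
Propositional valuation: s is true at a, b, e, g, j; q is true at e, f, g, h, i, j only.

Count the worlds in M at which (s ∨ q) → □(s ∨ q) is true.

Let φ = (s ∨ q) → □(s ∨ q). Evaluate φ at each world:
  a (successors {d, e, h}): φ is false.
  b (successors {a, b, i}): φ is true.
  c (successors {a, c, d, f, g, j}): φ is true.
  d (successors {b, h, i}): φ is true.
  e (successors {e, h, i}): φ is true.
  f (successors {a, b, f, i}): φ is true.
  g (successors {b, d, g, h}): φ is false.
  h (successors {b, c, e, h}): φ is false.
  i (successors {a, f, i, j}): φ is true.
  j (successors {b, d, e, g, h, i, j}): φ is false.
For instance, at c:
  At c: s ∨ q is false, □(s ∨ q) is false, so (s ∨ q) → □(s ∨ q) is true.
    At c: □(s ∨ q) requires s ∨ q at every successor {a, c, d, f, g, j}.
      s ∨ q fails at c, so □(s ∨ q) is false at c.
Satisfying worlds: {b, c, d, e, f, i}

6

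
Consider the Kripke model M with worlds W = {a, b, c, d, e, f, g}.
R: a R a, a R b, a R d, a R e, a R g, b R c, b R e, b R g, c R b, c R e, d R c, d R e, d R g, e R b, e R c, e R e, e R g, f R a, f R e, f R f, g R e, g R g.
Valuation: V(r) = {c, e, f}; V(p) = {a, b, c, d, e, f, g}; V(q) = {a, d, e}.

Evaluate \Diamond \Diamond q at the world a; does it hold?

At a: \Diamond \Diamond q requires \Diamond q at some successor in {a, b, d, e, g}.
  \Diamond q holds at a, so \Diamond \Diamond q is true at a.
    At a: \Diamond q requires q at some successor in {a, b, d, e, g}.
      q holds at a, so \Diamond q is true at a.

Yes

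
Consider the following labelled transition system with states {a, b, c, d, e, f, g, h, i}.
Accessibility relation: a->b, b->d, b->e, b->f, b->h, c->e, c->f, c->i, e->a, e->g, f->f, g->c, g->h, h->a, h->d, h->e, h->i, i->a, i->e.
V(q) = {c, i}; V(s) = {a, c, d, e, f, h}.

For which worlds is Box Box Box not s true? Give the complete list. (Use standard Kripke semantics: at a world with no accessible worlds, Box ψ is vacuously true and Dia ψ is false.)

d

Let φ = Box Box Box not s. Evaluate φ at each world:
  a (successors {b}): φ is false.
  b (successors {d, e, f, h}): φ is false.
  c (successors {e, f, i}): φ is false.
  d (successors ∅): φ is true.
  e (successors {a, g}): φ is false.
  f (successors {f}): φ is false.
  g (successors {c, h}): φ is false.
  h (successors {a, d, e, i}): φ is false.
  i (successors {a, e}): φ is false.
For instance, at c:
  At c: Box Box Box not s requires Box Box not s at every successor {e, f, i}.
    Box Box not s fails at e, so Box Box Box not s is false at c.
      At e: Box Box not s requires Box not s at every successor {a, g}.
        Box not s fails at g, so Box Box not s is false at e.
Satisfying worlds: {d}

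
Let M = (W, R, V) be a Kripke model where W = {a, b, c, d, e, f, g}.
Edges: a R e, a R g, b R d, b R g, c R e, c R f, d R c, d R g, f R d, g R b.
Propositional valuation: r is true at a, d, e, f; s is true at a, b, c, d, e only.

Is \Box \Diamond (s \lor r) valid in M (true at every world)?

Let φ = \Box \Diamond (s \lor r). Evaluate φ at each world:
  a (successors {e, g}): φ is false.
  b (successors {d, g}): φ is true.
  c (successors {e, f}): φ is false.
  d (successors {c, g}): φ is true.
  e (successors ∅): φ is true.
  f (successors {d}): φ is true.
  g (successors {b}): φ is true.
Detail at a (counterexample):
  At a: \Box \Diamond (s \lor r) requires \Diamond (s \lor r) at every successor {e, g}.
    \Diamond (s \lor r) fails at e, so \Box \Diamond (s \lor r) is false at a.
      At e: no accessible worlds, so \Diamond (s \lor r) is false.

No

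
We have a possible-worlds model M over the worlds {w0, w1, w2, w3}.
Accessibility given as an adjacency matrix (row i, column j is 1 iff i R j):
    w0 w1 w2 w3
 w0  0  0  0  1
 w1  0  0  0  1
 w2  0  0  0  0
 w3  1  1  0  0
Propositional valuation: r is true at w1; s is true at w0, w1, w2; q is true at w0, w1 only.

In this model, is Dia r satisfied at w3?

Yes

At w3: Dia r requires r at some successor in {w0, w1}.
  r holds at w1, so Dia r is true at w3.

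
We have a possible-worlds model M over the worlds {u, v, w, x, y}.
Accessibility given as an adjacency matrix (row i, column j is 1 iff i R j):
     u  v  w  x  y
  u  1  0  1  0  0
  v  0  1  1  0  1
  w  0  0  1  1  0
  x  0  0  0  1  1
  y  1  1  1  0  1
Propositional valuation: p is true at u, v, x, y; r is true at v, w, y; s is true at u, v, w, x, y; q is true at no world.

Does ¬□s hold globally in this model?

Let φ = ¬□s. Evaluate φ at each world:
  u (successors {u, w}): φ is false.
  v (successors {v, w, y}): φ is false.
  w (successors {w, x}): φ is false.
  x (successors {x, y}): φ is false.
  y (successors {u, v, w, y}): φ is false.
Detail at u (counterexample):
  At u: □s is true, so ¬□s is false.
    At u: □s requires s at every successor {u, w}.
      At u: s is true.
      At w: s is true.
    So □s is true at u.

No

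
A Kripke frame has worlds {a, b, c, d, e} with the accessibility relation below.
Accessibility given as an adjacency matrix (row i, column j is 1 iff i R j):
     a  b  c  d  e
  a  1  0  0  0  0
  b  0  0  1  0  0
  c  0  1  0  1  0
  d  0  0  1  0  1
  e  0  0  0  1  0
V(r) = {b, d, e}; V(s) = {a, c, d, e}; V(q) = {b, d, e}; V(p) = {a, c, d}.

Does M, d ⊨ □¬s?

At d: □¬s requires ¬s at every successor {c, e}.
  ¬s fails at c, so □¬s is false at d.

No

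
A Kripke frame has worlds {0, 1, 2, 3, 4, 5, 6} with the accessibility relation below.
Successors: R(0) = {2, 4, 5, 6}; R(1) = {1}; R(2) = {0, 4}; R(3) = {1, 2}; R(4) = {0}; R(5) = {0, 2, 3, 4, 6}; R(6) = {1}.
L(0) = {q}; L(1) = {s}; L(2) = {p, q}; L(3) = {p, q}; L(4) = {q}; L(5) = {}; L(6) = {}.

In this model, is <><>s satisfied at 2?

No

At 2: <><>s requires <>s at some successor in {0, 4}.
  At 0: <>s is false.
  At 4: <>s is false.
So <><>s is false at 2.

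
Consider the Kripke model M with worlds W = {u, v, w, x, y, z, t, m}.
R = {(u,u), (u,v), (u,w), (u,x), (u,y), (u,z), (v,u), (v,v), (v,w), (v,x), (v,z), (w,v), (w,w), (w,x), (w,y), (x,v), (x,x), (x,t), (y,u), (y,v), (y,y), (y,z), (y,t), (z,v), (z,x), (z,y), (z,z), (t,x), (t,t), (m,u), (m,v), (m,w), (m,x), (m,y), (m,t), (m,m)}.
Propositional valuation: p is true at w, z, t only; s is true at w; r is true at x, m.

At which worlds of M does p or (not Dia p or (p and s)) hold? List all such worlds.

w, z, t

Let φ = p or (not Dia p or (p and s)). Evaluate φ at each world:
  u (successors {u, v, w, x, y, z}): φ is false.
  v (successors {u, v, w, x, z}): φ is false.
  w (successors {v, w, x, y}): φ is true.
  x (successors {v, x, t}): φ is false.
  y (successors {u, v, y, z, t}): φ is false.
  z (successors {v, x, y, z}): φ is true.
  t (successors {x, t}): φ is true.
  m (successors {u, v, w, x, y, t, m}): φ is false.
For instance, at w:
  At w: p is true, not Dia p or (p and s) is true, so p or (not Dia p or (p and s)) is true.
    At w: not Dia p is false, p and s is true, so not Dia p or (p and s) is true.
      At w: Dia p is true, so not Dia p is false.
Satisfying worlds: {w, z, t}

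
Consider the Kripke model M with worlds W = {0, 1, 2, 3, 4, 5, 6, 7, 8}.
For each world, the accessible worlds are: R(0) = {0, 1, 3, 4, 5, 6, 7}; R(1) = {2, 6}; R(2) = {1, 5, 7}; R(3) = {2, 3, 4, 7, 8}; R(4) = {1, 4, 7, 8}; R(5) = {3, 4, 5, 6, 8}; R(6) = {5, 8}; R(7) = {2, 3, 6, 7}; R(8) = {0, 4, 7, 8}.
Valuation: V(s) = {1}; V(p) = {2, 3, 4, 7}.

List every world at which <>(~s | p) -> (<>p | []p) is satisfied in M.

Let φ = <>(~s | p) -> (<>p | []p). Evaluate φ at each world:
  0 (successors {0, 1, 3, 4, 5, 6, 7}): φ is true.
  1 (successors {2, 6}): φ is true.
  2 (successors {1, 5, 7}): φ is true.
  3 (successors {2, 3, 4, 7, 8}): φ is true.
  4 (successors {1, 4, 7, 8}): φ is true.
  5 (successors {3, 4, 5, 6, 8}): φ is true.
  6 (successors {5, 8}): φ is false.
  7 (successors {2, 3, 6, 7}): φ is true.
  8 (successors {0, 4, 7, 8}): φ is true.
For instance, at 6:
  At 6: <>(~s | p) is true, <>p | []p is false, so <>(~s | p) -> (<>p | []p) is false.
    At 6: <>(~s | p) requires ~s | p at some successor in {5, 8}.
      ~s | p holds at 5, so <>(~s | p) is true at 6.
    At 6: <>p is false, []p is false, so <>p | []p is false.
      At 6: <>p requires p at some successor in {5, 8}.
        At 5: p is false.
        At 8: p is false.
      So <>p is false at 6.
      At 6: []p requires p at every successor {5, 8}.
        p fails at 5, so []p is false at 6.
Satisfying worlds: {0, 1, 2, 3, 4, 5, 7, 8}

0, 1, 2, 3, 4, 5, 7, 8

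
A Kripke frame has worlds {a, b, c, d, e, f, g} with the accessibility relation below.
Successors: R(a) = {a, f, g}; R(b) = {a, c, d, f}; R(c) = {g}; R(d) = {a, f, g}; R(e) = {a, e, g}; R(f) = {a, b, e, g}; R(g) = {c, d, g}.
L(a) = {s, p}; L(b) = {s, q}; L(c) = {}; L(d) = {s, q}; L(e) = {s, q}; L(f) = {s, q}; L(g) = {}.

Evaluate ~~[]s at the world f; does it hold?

No

At f: ~[]s is true, so ~~[]s is false.
  At f: []s is false, so ~[]s is true.
    At f: []s requires s at every successor {a, b, e, g}.
      s fails at g, so []s is false at f.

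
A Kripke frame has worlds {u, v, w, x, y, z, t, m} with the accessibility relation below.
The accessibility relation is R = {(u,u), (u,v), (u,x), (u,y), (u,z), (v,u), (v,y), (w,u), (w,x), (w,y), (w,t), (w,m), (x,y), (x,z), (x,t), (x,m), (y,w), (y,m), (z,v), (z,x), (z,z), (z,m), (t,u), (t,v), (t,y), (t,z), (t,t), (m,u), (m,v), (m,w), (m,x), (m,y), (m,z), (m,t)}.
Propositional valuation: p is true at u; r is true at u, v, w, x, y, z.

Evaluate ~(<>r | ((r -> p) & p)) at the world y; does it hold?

No

Recall that <>ψ holds at a world iff ψ holds at some accessible world.
At y: <>r | ((r -> p) & p) is true, so ~(<>r | ((r -> p) & p)) is false.
  At y: <>r is true, (r -> p) & p is false, so <>r | ((r -> p) & p) is true.
    At y: <>r requires r at some successor in {w, m}.
      r holds at w, so <>r is true at y.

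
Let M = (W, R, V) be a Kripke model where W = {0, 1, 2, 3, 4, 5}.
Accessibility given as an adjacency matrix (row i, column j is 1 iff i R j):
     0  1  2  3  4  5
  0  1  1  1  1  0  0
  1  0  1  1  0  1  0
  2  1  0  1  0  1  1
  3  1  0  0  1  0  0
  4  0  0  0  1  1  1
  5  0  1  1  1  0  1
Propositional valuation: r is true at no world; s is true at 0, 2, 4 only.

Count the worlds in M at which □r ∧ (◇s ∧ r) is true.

0

Recall that □ψ holds at a world iff ψ holds at every accessible world, and ◇ψ holds iff ψ holds at some accessible world.
Let φ = □r ∧ (◇s ∧ r). Evaluate φ at each world:
  0 (successors {0, 1, 2, 3}): φ is false.
  1 (successors {1, 2, 4}): φ is false.
  2 (successors {0, 2, 4, 5}): φ is false.
  3 (successors {0, 3}): φ is false.
  4 (successors {3, 4, 5}): φ is false.
  5 (successors {1, 2, 3, 5}): φ is false.
For instance, at 5:
  At 5: □r is false, ◇s ∧ r is false, so □r ∧ (◇s ∧ r) is false.
    At 5: □r requires r at every successor {1, 2, 3, 5}.
      r fails at 1, so □r is false at 5.
    At 5: ◇s is true, r is false, so ◇s ∧ r is false.
      At 5: ◇s requires s at some successor in {1, 2, 3, 5}.
        s holds at 2, so ◇s is true at 5.
Satisfying worlds: none.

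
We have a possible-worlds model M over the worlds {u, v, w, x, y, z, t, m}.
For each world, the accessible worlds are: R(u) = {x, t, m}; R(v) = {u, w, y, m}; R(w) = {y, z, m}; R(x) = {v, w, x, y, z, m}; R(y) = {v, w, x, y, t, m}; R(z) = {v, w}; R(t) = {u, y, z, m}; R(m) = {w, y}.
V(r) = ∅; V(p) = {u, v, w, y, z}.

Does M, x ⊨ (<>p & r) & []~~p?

No

At x: <>p & r is false, []~~p is false, so (<>p & r) & []~~p is false.
  At x: <>p is true, r is false, so <>p & r is false.
    At x: <>p requires p at some successor in {v, w, x, y, z, m}.
      p holds at v, so <>p is true at x.
  At x: []~~p requires ~~p at every successor {v, w, x, y, z, m}.
    ~~p fails at x, so []~~p is false at x.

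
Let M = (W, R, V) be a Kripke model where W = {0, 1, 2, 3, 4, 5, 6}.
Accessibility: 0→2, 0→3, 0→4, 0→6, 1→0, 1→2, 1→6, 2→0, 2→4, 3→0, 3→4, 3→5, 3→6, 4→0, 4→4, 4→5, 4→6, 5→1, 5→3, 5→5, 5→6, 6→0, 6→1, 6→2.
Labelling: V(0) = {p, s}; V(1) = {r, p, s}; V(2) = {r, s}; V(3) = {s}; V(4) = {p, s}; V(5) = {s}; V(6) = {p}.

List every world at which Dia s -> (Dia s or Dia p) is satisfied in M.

Let φ = Dia s -> (Dia s or Dia p). Evaluate φ at each world:
  0 (successors {2, 3, 4, 6}): φ is true.
  1 (successors {0, 2, 6}): φ is true.
  2 (successors {0, 4}): φ is true.
  3 (successors {0, 4, 5, 6}): φ is true.
  4 (successors {0, 4, 5, 6}): φ is true.
  5 (successors {1, 3, 5, 6}): φ is true.
  6 (successors {0, 1, 2}): φ is true.
For instance, at 6:
  At 6: Dia s is true, Dia s or Dia p is true, so Dia s -> (Dia s or Dia p) is true.
    At 6: Dia s requires s at some successor in {0, 1, 2}.
      s holds at 0, so Dia s is true at 6.
    At 6: Dia s is true, Dia p is true, so Dia s or Dia p is true.
      At 6: Dia s requires s at some successor in {0, 1, 2}.
        s holds at 0, so Dia s is true at 6.
      At 6: Dia p requires p at some successor in {0, 1, 2}.
        p holds at 0, so Dia p is true at 6.
Satisfying worlds: {0, 1, 2, 3, 4, 5, 6}

0, 1, 2, 3, 4, 5, 6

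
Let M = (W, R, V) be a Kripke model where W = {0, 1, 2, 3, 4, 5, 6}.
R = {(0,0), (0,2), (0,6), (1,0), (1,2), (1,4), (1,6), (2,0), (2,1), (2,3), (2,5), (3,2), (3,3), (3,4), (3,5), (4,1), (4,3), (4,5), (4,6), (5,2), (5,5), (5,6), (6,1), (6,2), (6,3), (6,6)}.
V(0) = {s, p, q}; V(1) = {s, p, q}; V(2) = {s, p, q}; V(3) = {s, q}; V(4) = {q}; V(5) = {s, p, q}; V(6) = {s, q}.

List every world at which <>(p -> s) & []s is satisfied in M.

Let φ = <>(p -> s) & []s. Evaluate φ at each world:
  0 (successors {0, 2, 6}): φ is true.
  1 (successors {0, 2, 4, 6}): φ is false.
  2 (successors {0, 1, 3, 5}): φ is true.
  3 (successors {2, 3, 4, 5}): φ is false.
  4 (successors {1, 3, 5, 6}): φ is true.
  5 (successors {2, 5, 6}): φ is true.
  6 (successors {1, 2, 3, 6}): φ is true.
For instance, at 0:
  At 0: <>(p -> s) is true, []s is true, so <>(p -> s) & []s is true.
    At 0: <>(p -> s) requires p -> s at some successor in {0, 2, 6}.
      p -> s holds at 0, so <>(p -> s) is true at 0.
    At 0: []s requires s at every successor {0, 2, 6}.
      At 0: s is true.
      At 2: s is true.
      At 6: s is true.
    So []s is true at 0.
Satisfying worlds: {0, 2, 4, 5, 6}

0, 2, 4, 5, 6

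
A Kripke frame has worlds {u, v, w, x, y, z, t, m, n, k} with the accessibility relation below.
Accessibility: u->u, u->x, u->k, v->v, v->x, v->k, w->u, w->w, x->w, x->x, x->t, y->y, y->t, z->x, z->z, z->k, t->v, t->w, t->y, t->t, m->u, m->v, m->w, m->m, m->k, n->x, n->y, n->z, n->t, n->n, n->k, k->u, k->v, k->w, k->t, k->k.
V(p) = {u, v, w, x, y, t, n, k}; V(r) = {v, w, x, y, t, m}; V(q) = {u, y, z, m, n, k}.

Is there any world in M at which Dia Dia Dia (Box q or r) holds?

Yes

Let φ = Dia Dia Dia (Box q or r). Evaluate φ at each world:
  u (successors {u, x, k}): φ is true.
  v (successors {v, x, k}): φ is true.
  w (successors {u, w}): φ is true.
  x (successors {w, x, t}): φ is true.
  y (successors {y, t}): φ is true.
  z (successors {x, z, k}): φ is true.
  t (successors {v, w, y, t}): φ is true.
  m (successors {u, v, w, m, k}): φ is true.
  n (successors {x, y, z, t, n, k}): φ is true.
  k (successors {u, v, w, t, k}): φ is true.
Detail at u (witness):
  At u: Dia Dia Dia (Box q or r) requires Dia Dia (Box q or r) at some successor in {u, x, k}.
    Dia Dia (Box q or r) holds at u, so Dia Dia Dia (Box q or r) is true at u.
      At u: Dia Dia (Box q or r) requires Dia (Box q or r) at some successor in {u, x, k}.
        Dia (Box q or r) holds at u, so Dia Dia (Box q or r) is true at u.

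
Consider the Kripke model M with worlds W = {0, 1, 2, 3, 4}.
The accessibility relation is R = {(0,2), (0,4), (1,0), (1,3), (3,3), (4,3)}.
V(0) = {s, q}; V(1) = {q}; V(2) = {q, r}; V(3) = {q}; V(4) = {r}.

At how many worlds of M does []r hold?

Let φ = []r. Evaluate φ at each world:
  0 (successors {2, 4}): φ is true.
  1 (successors {0, 3}): φ is false.
  2 (successors ∅): φ is true.
  3 (successors {3}): φ is false.
  4 (successors {3}): φ is false.
For instance, at 3:
  At 3: []r requires r at every successor {3}.
    r fails at 3, so []r is false at 3.
Satisfying worlds: {0, 2}

2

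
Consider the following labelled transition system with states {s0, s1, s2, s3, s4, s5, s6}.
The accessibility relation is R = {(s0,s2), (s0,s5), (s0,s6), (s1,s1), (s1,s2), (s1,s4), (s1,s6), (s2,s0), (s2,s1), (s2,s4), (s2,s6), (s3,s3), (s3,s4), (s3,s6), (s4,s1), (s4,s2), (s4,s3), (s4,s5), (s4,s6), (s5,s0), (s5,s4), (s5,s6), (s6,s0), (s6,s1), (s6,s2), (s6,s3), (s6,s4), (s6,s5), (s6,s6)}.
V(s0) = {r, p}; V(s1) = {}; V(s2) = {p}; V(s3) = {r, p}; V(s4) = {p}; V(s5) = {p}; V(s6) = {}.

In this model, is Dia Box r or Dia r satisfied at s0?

At s0: Dia Box r is false, Dia r is false, so Dia Box r or Dia r is false.
  At s0: Dia Box r requires Box r at some successor in {s2, s5, s6}.
    At s2: Box r is false.
    At s5: Box r is false.
    At s6: Box r is false.
  So Dia Box r is false at s0.
  At s0: Dia r requires r at some successor in {s2, s5, s6}.
    At s2: r is false.
    At s5: r is false.
    At s6: r is false.
  So Dia r is false at s0.

No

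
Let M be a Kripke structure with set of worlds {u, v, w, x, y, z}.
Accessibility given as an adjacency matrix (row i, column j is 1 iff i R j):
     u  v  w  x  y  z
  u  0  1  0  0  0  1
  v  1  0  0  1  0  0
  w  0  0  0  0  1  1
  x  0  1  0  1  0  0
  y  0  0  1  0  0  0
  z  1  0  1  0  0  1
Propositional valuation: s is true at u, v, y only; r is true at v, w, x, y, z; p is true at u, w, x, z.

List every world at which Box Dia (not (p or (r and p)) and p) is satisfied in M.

Recall that Box ψ holds at a world iff ψ holds at every accessible world, and Dia ψ holds iff ψ holds at some accessible world.
Let φ = Box Dia (not (p or (r and p)) and p). Evaluate φ at each world:
  u (successors {v, z}): φ is false.
  v (successors {u, x}): φ is false.
  w (successors {y, z}): φ is false.
  x (successors {v, x}): φ is false.
  y (successors {w}): φ is false.
  z (successors {u, w, z}): φ is false.
For instance, at w:
  At w: Box Dia (not (p or (r and p)) and p) requires Dia (not (p or (r and p)) and p) at every successor {y, z}.
    Dia (not (p or (r and p)) and p) fails at y, so Box Dia (not (p or (r and p)) and p) is false at w.
      At y: Dia (not (p or (r and p)) and p) requires not (p or (r and p)) and p at some successor in {w}.
        At w: not (p or (r and p)) and p is false.
      So Dia (not (p or (r and p)) and p) is false at y.
Satisfying worlds: none.

none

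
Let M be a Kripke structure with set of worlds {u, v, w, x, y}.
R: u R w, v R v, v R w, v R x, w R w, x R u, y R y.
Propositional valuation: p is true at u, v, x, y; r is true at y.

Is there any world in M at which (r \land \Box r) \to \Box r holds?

Let φ = (r \land \Box r) \to \Box r. Evaluate φ at each world:
  u (successors {w}): φ is true.
  v (successors {v, w, x}): φ is true.
  w (successors {w}): φ is true.
  x (successors {u}): φ is true.
  y (successors {y}): φ is true.
Detail at u (witness):
  At u: r \land \Box r is false, \Box r is false, so (r \land \Box r) \to \Box r is true.
    At u: r is false, \Box r is false, so r \land \Box r is false.
      At u: \Box r requires r at every successor {w}.
        r fails at w, so \Box r is false at u.
    At u: \Box r requires r at every successor {w}.
      r fails at w, so \Box r is false at u.

Yes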